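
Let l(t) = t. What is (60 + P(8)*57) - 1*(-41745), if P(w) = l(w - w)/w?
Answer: 41805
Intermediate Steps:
P(w) = 0 (P(w) = (w - w)/w = 0/w = 0)
(60 + P(8)*57) - 1*(-41745) = (60 + 0*57) - 1*(-41745) = (60 + 0) + 41745 = 60 + 41745 = 41805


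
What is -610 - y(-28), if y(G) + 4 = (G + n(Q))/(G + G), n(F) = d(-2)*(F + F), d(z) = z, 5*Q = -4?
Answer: -42451/70 ≈ -606.44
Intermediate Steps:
Q = -4/5 (Q = (1/5)*(-4) = -4/5 ≈ -0.80000)
n(F) = -4*F (n(F) = -2*(F + F) = -4*F)
y(G) = -4 + (16/5 + G)/(2*G) (y(G) = -4 + (G - 4*(-4/5))/(G + G) = -4 + (G + 16/5)/((2*G)) = -4 + (16/5 + G)*(1/(2*G)) = -4 + (16/5 + G)/(2*G))
-610 - y(-28) = -610 - (16 - 35*(-28))/(10*(-28)) = -610 - (-1)*(16 + 980)/(10*28) = -610 - (-1)*996/(10*28) = -610 - 1*(-249/70) = -610 + 249/70 = -42451/70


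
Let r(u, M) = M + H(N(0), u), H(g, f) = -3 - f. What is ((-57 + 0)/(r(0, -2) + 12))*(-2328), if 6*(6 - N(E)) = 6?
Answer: 132696/7 ≈ 18957.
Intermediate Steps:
N(E) = 5 (N(E) = 6 - ⅙*6 = 6 - 1 = 5)
r(u, M) = -3 + M - u (r(u, M) = M + (-3 - u) = -3 + M - u)
((-57 + 0)/(r(0, -2) + 12))*(-2328) = ((-57 + 0)/((-3 - 2 - 1*0) + 12))*(-2328) = -57/((-3 - 2 + 0) + 12)*(-2328) = -57/(-5 + 12)*(-2328) = -57/7*(-2328) = 132696/7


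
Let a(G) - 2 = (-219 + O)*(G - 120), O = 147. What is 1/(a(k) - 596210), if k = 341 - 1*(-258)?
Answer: -1/630696 ≈ -1.5855e-6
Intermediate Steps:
k = 599 (k = 341 + 258 = 599)
a(G) = 8642 - 72*G (a(G) = 2 + (-219 + 147)*(G - 120) = 2 - 72*(-120 + G) = 2 + (8640 - 72*G) = 8642 - 72*G)
1/(a(k) - 596210) = 1/((8642 - 72*599) - 596210) = 1/((8642 - 43128) - 596210) = 1/(-34486 - 596210) = 1/(-630696) = -1/630696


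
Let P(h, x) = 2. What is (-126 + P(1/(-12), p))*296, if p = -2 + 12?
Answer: -36704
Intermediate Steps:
p = 10
(-126 + P(1/(-12), p))*296 = (-126 + 2)*296 = -124*296 = -36704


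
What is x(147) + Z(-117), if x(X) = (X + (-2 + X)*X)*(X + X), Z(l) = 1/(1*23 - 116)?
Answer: 586814003/93 ≈ 6.3098e+6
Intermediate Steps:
Z(l) = -1/93 (Z(l) = 1/(23 - 116) = 1/(-93) = -1/93)
x(X) = 2*X*(X + X*(-2 + X)) (x(X) = (X + X*(-2 + X))*(2*X) = 2*X*(X + X*(-2 + X)))
x(147) + Z(-117) = 2*147**2*(-1 + 147) - 1/93 = 2*21609*146 - 1/93 = 6309828 - 1/93 = 586814003/93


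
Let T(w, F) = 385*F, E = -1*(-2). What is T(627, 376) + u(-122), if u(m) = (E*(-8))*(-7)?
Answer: 144872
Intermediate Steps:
E = 2
u(m) = 112 (u(m) = (2*(-8))*(-7) = -16*(-7) = 112)
T(627, 376) + u(-122) = 385*376 + 112 = 144760 + 112 = 144872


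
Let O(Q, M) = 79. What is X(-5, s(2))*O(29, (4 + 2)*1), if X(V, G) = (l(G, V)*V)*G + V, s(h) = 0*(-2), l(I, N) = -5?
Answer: -395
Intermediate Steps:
s(h) = 0
X(V, G) = V - 5*G*V (X(V, G) = (-5*V)*G + V = -5*G*V + V = V - 5*G*V)
X(-5, s(2))*O(29, (4 + 2)*1) = -5*(1 - 5*0)*79 = -5*(1 + 0)*79 = -5*1*79 = -5*79 = -395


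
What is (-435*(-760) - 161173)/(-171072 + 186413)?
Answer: 169427/15341 ≈ 11.044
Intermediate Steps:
(-435*(-760) - 161173)/(-171072 + 186413) = (330600 - 161173)/15341 = 169427*(1/15341) = 169427/15341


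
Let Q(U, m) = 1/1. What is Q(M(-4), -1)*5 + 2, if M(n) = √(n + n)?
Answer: 7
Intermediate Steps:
M(n) = √2*√n (M(n) = √(2*n) = √2*√n)
Q(U, m) = 1
Q(M(-4), -1)*5 + 2 = 1*5 + 2 = 5 + 2 = 7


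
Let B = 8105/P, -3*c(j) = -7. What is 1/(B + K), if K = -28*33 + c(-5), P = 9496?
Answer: -28488/26232125 ≈ -0.0010860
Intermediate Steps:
c(j) = 7/3 (c(j) = -⅓*(-7) = 7/3)
B = 8105/9496 ≈ 0.85352
K = -2765/3 (K = -28*33 + 7/3 = -924 + 7/3 = -2765/3 ≈ -921.67)
1/(B + K) = 1/(8105/9496 - 2765/3) = 1/(-26232125/28488) = -28488/26232125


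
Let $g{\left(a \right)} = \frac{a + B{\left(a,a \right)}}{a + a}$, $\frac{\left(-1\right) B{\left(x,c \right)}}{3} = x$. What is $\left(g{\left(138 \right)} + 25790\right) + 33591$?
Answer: $59380$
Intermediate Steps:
$B{\left(x,c \right)} = - 3 x$
$g{\left(a \right)} = -1$ ($g{\left(a \right)} = \frac{a - 3 a}{a + a} = \frac{\left(-2\right) a}{2 a} = - 2 a \frac{1}{2 a} = -1$)
$\left(g{\left(138 \right)} + 25790\right) + 33591 = \left(-1 + 25790\right) + 33591 = 25789 + 33591 = 59380$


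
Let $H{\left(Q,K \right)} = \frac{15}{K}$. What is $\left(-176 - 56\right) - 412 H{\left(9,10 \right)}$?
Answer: $-850$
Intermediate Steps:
$\left(-176 - 56\right) - 412 H{\left(9,10 \right)} = \left(-176 - 56\right) - 412 \cdot \frac{15}{10} = \left(-176 - 56\right) - 412 \cdot 15 \cdot \frac{1}{10} = -232 - 618 = -850$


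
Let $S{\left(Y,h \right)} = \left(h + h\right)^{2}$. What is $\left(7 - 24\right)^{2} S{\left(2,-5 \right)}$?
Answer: $28900$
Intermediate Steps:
$S{\left(Y,h \right)} = 4 h^{2}$ ($S{\left(Y,h \right)} = \left(2 h\right)^{2} = 4 h^{2}$)
$\left(7 - 24\right)^{2} S{\left(2,-5 \right)} = \left(7 - 24\right)^{2} \cdot 4 \left(-5\right)^{2} = \left(-17\right)^{2} \cdot 4 \cdot 25 = 289 \cdot 100 = 28900$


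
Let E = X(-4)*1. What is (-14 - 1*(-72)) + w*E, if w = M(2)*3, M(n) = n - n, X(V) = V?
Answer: 58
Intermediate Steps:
M(n) = 0
E = -4 (E = -4*1 = -4)
w = 0 (w = 0*3 = 0)
(-14 - 1*(-72)) + w*E = (-14 - 1*(-72)) + 0*(-4) = (-14 + 72) + 0 = 58 + 0 = 58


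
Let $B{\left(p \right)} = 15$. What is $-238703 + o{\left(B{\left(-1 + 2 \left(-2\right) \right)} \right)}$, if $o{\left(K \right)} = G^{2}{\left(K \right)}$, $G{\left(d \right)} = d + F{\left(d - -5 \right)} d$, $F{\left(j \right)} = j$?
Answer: $-139478$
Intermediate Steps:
$G{\left(d \right)} = d + d \left(5 + d\right)$ ($G{\left(d \right)} = d + \left(d - -5\right) d = d + \left(d + 5\right) d = d + \left(5 + d\right) d = d + d \left(5 + d\right)$)
$o{\left(K \right)} = K^{2} \left(6 + K\right)^{2}$ ($o{\left(K \right)} = \left(K \left(6 + K\right)\right)^{2} = K^{2} \left(6 + K\right)^{2}$)
$-238703 + o{\left(B{\left(-1 + 2 \left(-2\right) \right)} \right)} = -238703 + 15^{2} \left(6 + 15\right)^{2} = -238703 + 225 \cdot 21^{2} = -238703 + 225 \cdot 441 = -238703 + 99225 = -139478$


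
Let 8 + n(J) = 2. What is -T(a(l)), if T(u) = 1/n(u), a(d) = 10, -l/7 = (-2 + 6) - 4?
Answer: ⅙ ≈ 0.16667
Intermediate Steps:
n(J) = -6 (n(J) = -8 + 2 = -6)
l = 0 (l = -7*((-2 + 6) - 4) = -7*(4 - 4) = -7*0 = 0)
T(u) = -⅙ (T(u) = 1/(-6) = -⅙)
-T(a(l)) = -1*(-⅙) = ⅙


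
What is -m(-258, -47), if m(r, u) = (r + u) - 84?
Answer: 389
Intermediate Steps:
m(r, u) = -84 + r + u
-m(-258, -47) = -(-84 - 258 - 47) = -1*(-389) = 389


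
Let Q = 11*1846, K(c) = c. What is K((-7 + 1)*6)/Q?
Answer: -18/10153 ≈ -0.0017729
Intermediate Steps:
Q = 20306
K((-7 + 1)*6)/Q = ((-7 + 1)*6)/20306 = -6*6*(1/20306) = -36*1/20306 = -18/10153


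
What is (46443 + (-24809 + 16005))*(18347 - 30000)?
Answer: -438607267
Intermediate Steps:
(46443 + (-24809 + 16005))*(18347 - 30000) = (46443 - 8804)*(-11653) = 37639*(-11653) = -438607267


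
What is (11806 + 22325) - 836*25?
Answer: 13231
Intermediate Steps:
(11806 + 22325) - 836*25 = 34131 - 20900 = 13231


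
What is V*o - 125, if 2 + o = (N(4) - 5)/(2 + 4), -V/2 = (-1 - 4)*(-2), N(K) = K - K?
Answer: -205/3 ≈ -68.333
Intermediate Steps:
N(K) = 0
V = -20 (V = -2*(-1 - 4)*(-2) = -(-10)*(-2) = -2*10 = -20)
o = -17/6 (o = -2 + (0 - 5)/(2 + 4) = -2 - 5/6 = -2 - 5*⅙ = -2 - ⅚ = -17/6 ≈ -2.8333)
V*o - 125 = -20*(-17/6) - 125 = 170/3 - 125 = -205/3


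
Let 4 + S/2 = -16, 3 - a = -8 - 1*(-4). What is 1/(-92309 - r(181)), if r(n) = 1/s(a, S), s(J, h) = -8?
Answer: -8/738471 ≈ -1.0833e-5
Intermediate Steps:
a = 7 (a = 3 - (-8 - 1*(-4)) = 3 - (-8 + 4) = 3 - 1*(-4) = 3 + 4 = 7)
S = -40 (S = -8 + 2*(-16) = -8 - 32 = -40)
r(n) = -⅛ (r(n) = 1/(-8) = -⅛)
1/(-92309 - r(181)) = 1/(-92309 - 1*(-⅛)) = 1/(-92309 + ⅛) = 1/(-738471/8) = -8/738471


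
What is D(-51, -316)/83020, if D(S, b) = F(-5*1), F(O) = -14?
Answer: -1/5930 ≈ -0.00016863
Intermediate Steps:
D(S, b) = -14
D(-51, -316)/83020 = -14/83020 = -14*1/83020 = -1/5930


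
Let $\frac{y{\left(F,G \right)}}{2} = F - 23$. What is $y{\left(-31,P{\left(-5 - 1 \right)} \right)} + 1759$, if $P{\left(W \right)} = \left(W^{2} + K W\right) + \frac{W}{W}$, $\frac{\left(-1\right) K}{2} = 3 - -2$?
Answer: $1651$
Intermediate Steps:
$K = -10$ ($K = - 2 \left(3 - -2\right) = - 2 \left(3 + 2\right) = \left(-2\right) 5 = -10$)
$P{\left(W \right)} = 1 + W^{2} - 10 W$ ($P{\left(W \right)} = \left(W^{2} - 10 W\right) + \frac{W}{W} = \left(W^{2} - 10 W\right) + 1 = 1 + W^{2} - 10 W$)
$y{\left(F,G \right)} = -46 + 2 F$ ($y{\left(F,G \right)} = 2 \left(F - 23\right) = 2 \left(-23 + F\right) = -46 + 2 F$)
$y{\left(-31,P{\left(-5 - 1 \right)} \right)} + 1759 = \left(-46 + 2 \left(-31\right)\right) + 1759 = \left(-46 - 62\right) + 1759 = -108 + 1759 = 1651$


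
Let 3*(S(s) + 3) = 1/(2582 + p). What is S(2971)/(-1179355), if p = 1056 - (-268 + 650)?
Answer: 29303/11519939640 ≈ 2.5437e-6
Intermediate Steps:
p = 674 (p = 1056 - 1*382 = 1056 - 382 = 674)
S(s) = -29303/9768 (S(s) = -3 + 1/(3*(2582 + 674)) = -3 + (⅓)/3256 = -3 + (⅓)*(1/3256) = -3 + 1/9768 = -29303/9768)
S(2971)/(-1179355) = -29303/9768/(-1179355) = -29303/9768*(-1/1179355) = 29303/11519939640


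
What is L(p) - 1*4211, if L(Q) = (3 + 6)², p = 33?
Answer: -4130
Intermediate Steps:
L(Q) = 81 (L(Q) = 9² = 81)
L(p) - 1*4211 = 81 - 1*4211 = 81 - 4211 = -4130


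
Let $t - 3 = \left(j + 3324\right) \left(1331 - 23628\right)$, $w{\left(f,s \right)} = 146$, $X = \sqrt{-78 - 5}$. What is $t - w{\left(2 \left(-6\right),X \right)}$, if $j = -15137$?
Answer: $263394318$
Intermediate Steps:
$X = i \sqrt{83}$ ($X = \sqrt{-83} = i \sqrt{83} \approx 9.1104 i$)
$t = 263394464$ ($t = 3 + \left(-15137 + 3324\right) \left(1331 - 23628\right) = 3 - -263394461 = 3 + 263394461 = 263394464$)
$t - w{\left(2 \left(-6\right),X \right)} = 263394464 - 146 = 263394318$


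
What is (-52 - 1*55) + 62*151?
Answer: 9255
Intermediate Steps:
(-52 - 1*55) + 62*151 = (-52 - 55) + 9362 = -107 + 9362 = 9255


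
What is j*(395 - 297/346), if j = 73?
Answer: 9955229/346 ≈ 28772.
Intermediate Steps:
j*(395 - 297/346) = 73*(395 - 297/346) = 73*(136373/346) = 9955229/346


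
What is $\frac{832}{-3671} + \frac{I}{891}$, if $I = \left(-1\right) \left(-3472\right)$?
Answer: $\frac{12004400}{3270861} \approx 3.6701$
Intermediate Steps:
$I = 3472$
$\frac{832}{-3671} + \frac{I}{891} = \frac{832}{-3671} + \frac{3472}{891} = 832 \left(- \frac{1}{3671}\right) + 3472 \cdot \frac{1}{891} = - \frac{832}{3671} + \frac{3472}{891} = \frac{12004400}{3270861}$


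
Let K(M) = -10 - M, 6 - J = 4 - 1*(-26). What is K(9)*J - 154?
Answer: 302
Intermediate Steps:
J = -24 (J = 6 - (4 - 1*(-26)) = 6 - (4 + 26) = 6 - 1*30 = 6 - 30 = -24)
K(9)*J - 154 = (-10 - 1*9)*(-24) - 154 = (-10 - 9)*(-24) - 154 = -19*(-24) - 154 = 456 - 154 = 302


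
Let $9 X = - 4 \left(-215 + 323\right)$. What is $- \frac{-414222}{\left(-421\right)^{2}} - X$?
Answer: $\frac{8921790}{177241} \approx 50.337$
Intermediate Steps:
$X = -48$ ($X = \frac{\left(-4\right) \left(-215 + 323\right)}{9} = \frac{\left(-4\right) 108}{9} = \frac{1}{9} \left(-432\right) = -48$)
$- \frac{-414222}{\left(-421\right)^{2}} - X = - \frac{-414222}{\left(-421\right)^{2}} - -48 = - \frac{-414222}{177241} + 48 = \left(-1\right) \left(- \frac{414222}{177241}\right) + 48 = \frac{414222}{177241} + 48 = \frac{8921790}{177241}$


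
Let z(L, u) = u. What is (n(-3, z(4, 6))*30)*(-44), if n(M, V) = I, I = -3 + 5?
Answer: -2640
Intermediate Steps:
I = 2
n(M, V) = 2
(n(-3, z(4, 6))*30)*(-44) = (2*30)*(-44) = 60*(-44) = -2640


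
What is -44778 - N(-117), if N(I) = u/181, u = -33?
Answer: -8104785/181 ≈ -44778.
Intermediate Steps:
N(I) = -33/181
-44778 - N(-117) = -44778 - 1*(-33/181) = -44778 + 33/181 = -8104785/181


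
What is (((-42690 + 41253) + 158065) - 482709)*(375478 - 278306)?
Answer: -31685942932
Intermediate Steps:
(((-42690 + 41253) + 158065) - 482709)*(375478 - 278306) = ((-1437 + 158065) - 482709)*97172 = (156628 - 482709)*97172 = -326081*97172 = -31685942932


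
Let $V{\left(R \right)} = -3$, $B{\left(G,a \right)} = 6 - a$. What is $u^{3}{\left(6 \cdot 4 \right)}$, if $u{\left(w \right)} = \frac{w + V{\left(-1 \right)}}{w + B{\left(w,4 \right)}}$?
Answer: $\frac{9261}{17576} \approx 0.52691$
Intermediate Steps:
$u{\left(w \right)} = \frac{-3 + w}{2 + w}$ ($u{\left(w \right)} = \frac{w - 3}{w + \left(6 - 4\right)} = \frac{-3 + w}{w + \left(6 - 4\right)} = \frac{-3 + w}{w + 2} = \frac{-3 + w}{2 + w}$)
$u^{3}{\left(6 \cdot 4 \right)} = \left(\frac{-3 + 6 \cdot 4}{2 + 6 \cdot 4}\right)^{3} = \left(\frac{-3 + 24}{2 + 24}\right)^{3} = \left(\frac{1}{26} \cdot 21\right)^{3} = \left(\frac{21}{26}\right)^{3} = \frac{9261}{17576}$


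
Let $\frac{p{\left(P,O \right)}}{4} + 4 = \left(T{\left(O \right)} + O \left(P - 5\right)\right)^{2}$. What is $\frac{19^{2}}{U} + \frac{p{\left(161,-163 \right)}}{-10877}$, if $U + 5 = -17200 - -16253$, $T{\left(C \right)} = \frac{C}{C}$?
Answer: $- \frac{2461999020197}{10354904} \approx -2.3776 \cdot 10^{5}$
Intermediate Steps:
$T{\left(C \right)} = 1$
$U = -952$ ($U = -5 - 947 = -952$)
$p{\left(P,O \right)} = -16 + 4 \left(1 + O \left(-5 + P\right)\right)^{2}$ ($p{\left(P,O \right)} = -16 + 4 \left(1 + O \left(P - 5\right)\right)^{2} = -16 + 4 \left(1 + O \left(-5 + P\right)\right)^{2}$)
$\frac{19^{2}}{U} + \frac{p{\left(161,-163 \right)}}{-10877} = \frac{19^{2}}{-952} + \frac{-16 + 4 \left(1 - -815 - 26243\right)^{2}}{-10877} = 361 \left(- \frac{1}{952}\right) + \left(-16 + 4 \left(1 + 815 - 26243\right)^{2}\right) \left(- \frac{1}{10877}\right) = - \frac{361}{952} + \left(-16 + 4 \left(-25427\right)^{2}\right) \left(- \frac{1}{10877}\right) = - \frac{361}{952} + \left(-16 + 4 \cdot 646532329\right) \left(- \frac{1}{10877}\right) = - \frac{361}{952} + \left(-16 + 2586129316\right) \left(- \frac{1}{10877}\right) = - \frac{361}{952} + 2586129300 \left(- \frac{1}{10877}\right) = - \frac{361}{952} - \frac{2586129300}{10877} = - \frac{2461999020197}{10354904}$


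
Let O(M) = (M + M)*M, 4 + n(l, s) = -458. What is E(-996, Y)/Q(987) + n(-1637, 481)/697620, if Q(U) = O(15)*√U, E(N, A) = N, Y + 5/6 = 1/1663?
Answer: -1/1510 - 166*√987/74025 ≈ -0.071113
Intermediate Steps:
n(l, s) = -462 (n(l, s) = -4 - 458 = -462)
O(M) = 2*M² (O(M) = (2*M)*M = 2*M²)
Y = -8309/9978 (Y = -⅚ + 1/1663 = -8309/9978 ≈ -0.83273)
Q(U) = 450*√U (Q(U) = (2*15²)*√U = (2*225)*√U = 450*√U)
E(-996, Y)/Q(987) + n(-1637, 481)/697620 = -996*√987/444150 - 462/697620 = -166*√987/74025 - 462*1/697620 = -166*√987/74025 - 1/1510 = -1/1510 - 166*√987/74025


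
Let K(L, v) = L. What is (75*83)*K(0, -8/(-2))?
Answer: 0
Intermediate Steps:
(75*83)*K(0, -8/(-2)) = (75*83)*0 = 6225*0 = 0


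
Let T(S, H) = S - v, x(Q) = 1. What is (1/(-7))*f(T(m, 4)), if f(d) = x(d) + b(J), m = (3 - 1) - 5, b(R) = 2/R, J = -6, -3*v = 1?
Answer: -2/21 ≈ -0.095238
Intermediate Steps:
v = -1/3 (v = -1/3*1 = -1/3 ≈ -0.33333)
m = -3 (m = 2 - 5 = -3)
T(S, H) = 1/3 + S (T(S, H) = S - 1*(-1/3) = S + 1/3 = 1/3 + S)
f(d) = 2/3 (f(d) = 1 + 2/(-6) = 1 + 2*(-1/6) = 1 - 1/3 = 2/3)
(1/(-7))*f(T(m, 4)) = (1/(-7))*(2/3) = (1*(-1/7))*(2/3) = -1/7*2/3 = -2/21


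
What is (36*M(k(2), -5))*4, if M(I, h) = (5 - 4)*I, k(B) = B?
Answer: 288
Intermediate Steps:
M(I, h) = I (M(I, h) = 1*I = I)
(36*M(k(2), -5))*4 = (36*2)*4 = 72*4 = 288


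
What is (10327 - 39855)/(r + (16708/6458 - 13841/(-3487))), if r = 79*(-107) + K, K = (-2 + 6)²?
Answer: 83117798786/23730693141 ≈ 3.5025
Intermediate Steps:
K = 16 (K = 4² = 16)
r = -8437 (r = 79*(-107) + 16 = -8453 + 16 = -8437)
(10327 - 39855)/(r + (16708/6458 - 13841/(-3487))) = (10327 - 39855)/(-8437 + (16708/6458 - 13841/(-3487))) = -29528/(-8437 + (16708*(1/6458) - 13841*(-1/3487))) = -29528/(-8437 + (8354/3229 + 13841/3487)) = -29528/(-8437 + 73822987/11259523) = -29528/(-94922772564/11259523) = -29528*(-11259523/94922772564) = 83117798786/23730693141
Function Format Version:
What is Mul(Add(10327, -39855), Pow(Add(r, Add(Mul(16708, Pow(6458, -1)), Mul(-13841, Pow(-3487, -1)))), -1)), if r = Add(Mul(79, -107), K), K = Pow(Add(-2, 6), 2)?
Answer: Rational(83117798786, 23730693141) ≈ 3.5025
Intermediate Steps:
K = 16 (K = Pow(4, 2) = 16)
r = -8437 (r = Add(Mul(79, -107), 16) = Add(-8453, 16) = -8437)
Mul(Add(10327, -39855), Pow(Add(r, Add(Mul(16708, Pow(6458, -1)), Mul(-13841, Pow(-3487, -1)))), -1)) = Mul(Add(10327, -39855), Pow(Add(-8437, Add(Mul(16708, Pow(6458, -1)), Mul(-13841, Pow(-3487, -1)))), -1)) = Mul(-29528, Pow(Add(-8437, Add(Mul(16708, Rational(1, 6458)), Mul(-13841, Rational(-1, 3487)))), -1)) = Mul(-29528, Pow(Add(-8437, Add(Rational(8354, 3229), Rational(13841, 3487))), -1)) = Mul(-29528, Pow(Add(-8437, Rational(73822987, 11259523)), -1)) = Mul(-29528, Pow(Rational(-94922772564, 11259523), -1)) = Mul(-29528, Rational(-11259523, 94922772564)) = Rational(83117798786, 23730693141)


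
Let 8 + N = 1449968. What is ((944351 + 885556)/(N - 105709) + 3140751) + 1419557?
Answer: 6130200419215/1344251 ≈ 4.5603e+6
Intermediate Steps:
N = 1449960 (N = -8 + 1449968 = 1449960)
((944351 + 885556)/(N - 105709) + 3140751) + 1419557 = ((944351 + 885556)/(1449960 - 105709) + 3140751) + 1419557 = (1829907/1344251 + 3140751) + 1419557 = 4221959502408/1344251 + 1419557 = 6130200419215/1344251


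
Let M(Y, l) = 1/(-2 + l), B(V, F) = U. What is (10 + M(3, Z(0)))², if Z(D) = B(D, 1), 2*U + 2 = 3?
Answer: 784/9 ≈ 87.111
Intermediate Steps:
U = ½ (U = -1 + (½)*3 = -1 + 3/2 = ½ ≈ 0.50000)
B(V, F) = ½
Z(D) = ½
(10 + M(3, Z(0)))² = (10 + 1/(-2 + ½))² = (10 + 1/(-3/2))² = (10 - ⅔)² = (28/3)² = 784/9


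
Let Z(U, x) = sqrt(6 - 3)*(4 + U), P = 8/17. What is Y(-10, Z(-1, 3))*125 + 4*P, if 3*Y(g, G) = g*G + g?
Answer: -21154/51 - 1250*sqrt(3) ≈ -2579.8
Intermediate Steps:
P = 8/17 (P = 8*(1/17) = 8/17 ≈ 0.47059)
Z(U, x) = sqrt(3)*(4 + U)
Y(g, G) = g/3 + G*g/3 (Y(g, G) = (g*G + g)/3 = (G*g + g)/3 = (g + G*g)/3 = g/3 + G*g/3)
Y(-10, Z(-1, 3))*125 + 4*P = ((1/3)*(-10)*(1 + sqrt(3)*(4 - 1)))*125 + 4*(8/17) = ((1/3)*(-10)*(1 + sqrt(3)*3))*125 + 32/17 = ((1/3)*(-10)*(1 + 3*sqrt(3)))*125 + 32/17 = (-10/3 - 10*sqrt(3))*125 + 32/17 = (-1250/3 - 1250*sqrt(3)) + 32/17 = -21154/51 - 1250*sqrt(3)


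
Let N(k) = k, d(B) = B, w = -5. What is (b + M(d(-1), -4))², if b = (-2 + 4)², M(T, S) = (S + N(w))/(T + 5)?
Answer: 49/16 ≈ 3.0625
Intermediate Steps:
M(T, S) = (-5 + S)/(5 + T) (M(T, S) = (S - 5)/(T + 5) = (-5 + S)/(5 + T))
b = 4 (b = 2² = 4)
(b + M(d(-1), -4))² = (4 + (-5 - 4)/(5 - 1))² = (4 - 9/4)² = (7/4)² = 49/16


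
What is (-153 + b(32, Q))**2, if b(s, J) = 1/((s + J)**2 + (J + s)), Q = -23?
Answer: 189585361/8100 ≈ 23406.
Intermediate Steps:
b(s, J) = 1/(J + s + (J + s)**2) (b(s, J) = 1/((J + s)**2 + (J + s)) = 1/(J + s + (J + s)**2))
(-153 + b(32, Q))**2 = (-153 + 1/(-23 + 32 + (-23 + 32)**2))**2 = (-153 + 1/(-23 + 32 + 9**2))**2 = (-153 + 1/(-23 + 32 + 81))**2 = (-153 + 1/90)**2 = (-13769/90)**2 = 189585361/8100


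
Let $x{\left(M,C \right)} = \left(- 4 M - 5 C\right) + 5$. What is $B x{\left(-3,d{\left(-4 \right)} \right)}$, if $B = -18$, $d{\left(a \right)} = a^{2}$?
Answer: $1134$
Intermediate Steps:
$x{\left(M,C \right)} = 5 - 5 C - 4 M$ ($x{\left(M,C \right)} = \left(- 5 C - 4 M\right) + 5 = 5 - 5 C - 4 M$)
$B x{\left(-3,d{\left(-4 \right)} \right)} = - 18 \left(5 - 5 \left(-4\right)^{2} - -12\right) = - 18 \left(5 - 80 + 12\right) = \left(-18\right) \left(-63\right) = 1134$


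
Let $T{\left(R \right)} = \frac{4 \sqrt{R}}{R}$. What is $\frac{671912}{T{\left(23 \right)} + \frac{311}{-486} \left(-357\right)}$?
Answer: $\frac{92653664041008}{31501899959} - \frac{70534634112 \sqrt{23}}{31501899959} \approx 2930.5$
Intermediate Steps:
$T{\left(R \right)} = \frac{4}{\sqrt{R}}$
$\frac{671912}{T{\left(23 \right)} + \frac{311}{-486} \left(-357\right)} = \frac{671912}{\frac{4}{\sqrt{23}} + \frac{311}{-486} \left(-357\right)} = \frac{671912}{4 \frac{\sqrt{23}}{23} + 311 \left(- \frac{1}{486}\right) \left(-357\right)} = \frac{671912}{\frac{4 \sqrt{23}}{23} - - \frac{37009}{162}} = \frac{671912}{\frac{4 \sqrt{23}}{23} + \frac{37009}{162}} = \frac{671912}{\frac{37009}{162} + \frac{4 \sqrt{23}}{23}}$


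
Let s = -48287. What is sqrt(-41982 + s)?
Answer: I*sqrt(90269) ≈ 300.45*I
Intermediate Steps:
sqrt(-41982 + s) = sqrt(-41982 - 48287) = sqrt(-90269) = I*sqrt(90269)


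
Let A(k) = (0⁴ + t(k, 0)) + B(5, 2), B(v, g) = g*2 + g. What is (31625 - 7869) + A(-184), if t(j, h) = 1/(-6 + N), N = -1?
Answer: 166333/7 ≈ 23762.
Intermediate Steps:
t(j, h) = -⅐ (t(j, h) = 1/(-6 - 1) = 1/(-7) = -⅐)
B(v, g) = 3*g (B(v, g) = 2*g + g = 3*g)
A(k) = 41/7 (A(k) = (0⁴ - ⅐) + 3*2 = (0 - ⅐) + 6 = -⅐ + 6 = 41/7)
(31625 - 7869) + A(-184) = (31625 - 7869) + 41/7 = 23756 + 41/7 = 166333/7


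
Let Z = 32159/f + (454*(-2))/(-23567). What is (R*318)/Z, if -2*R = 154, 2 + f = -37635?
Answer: 7239622002998/241238919 ≈ 30010.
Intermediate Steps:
f = -37637 (f = -2 - 37635 = -37637)
R = -77 (R = -½*154 = -77)
Z = -723716757/886991179 (Z = 32159/(-37637) + (454*(-2))/(-23567) = 32159*(-1/37637) - 908*(-1/23567) = -32159/37637 + 908/23567 = -723716757/886991179 ≈ -0.81592)
(R*318)/Z = (-77*318)/(-723716757/886991179) = -24486*(-886991179/723716757) = 7239622002998/241238919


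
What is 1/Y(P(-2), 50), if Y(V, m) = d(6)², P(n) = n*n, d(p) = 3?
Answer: ⅑ ≈ 0.11111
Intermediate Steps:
P(n) = n²
Y(V, m) = 9 (Y(V, m) = 3² = 9)
1/Y(P(-2), 50) = 1/9 = ⅑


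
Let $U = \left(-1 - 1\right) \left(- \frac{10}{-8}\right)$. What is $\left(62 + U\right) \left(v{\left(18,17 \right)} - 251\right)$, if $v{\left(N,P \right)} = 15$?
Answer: $-14042$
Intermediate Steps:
$U = - \frac{5}{2}$ ($U = - 2 \left(\left(-10\right) \left(- \frac{1}{8}\right)\right) = \left(-2\right) \frac{5}{4} = - \frac{5}{2} \approx -2.5$)
$\left(62 + U\right) \left(v{\left(18,17 \right)} - 251\right) = \left(62 - \frac{5}{2}\right) \left(15 - 251\right) = \frac{119}{2} \left(-236\right) = -14042$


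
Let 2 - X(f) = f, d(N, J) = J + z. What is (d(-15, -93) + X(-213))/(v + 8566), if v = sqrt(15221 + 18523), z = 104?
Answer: 483979/18335653 - 226*sqrt(2109)/18335653 ≈ 0.025829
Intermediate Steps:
d(N, J) = 104 + J (d(N, J) = J + 104 = 104 + J)
v = 4*sqrt(2109) (v = sqrt(33744) = 4*sqrt(2109) ≈ 183.70)
X(f) = 2 - f
(d(-15, -93) + X(-213))/(v + 8566) = ((104 - 93) + (2 - 1*(-213)))/(4*sqrt(2109) + 8566) = (11 + (2 + 213))/(8566 + 4*sqrt(2109)) = (11 + 215)/(8566 + 4*sqrt(2109)) = 226/(8566 + 4*sqrt(2109))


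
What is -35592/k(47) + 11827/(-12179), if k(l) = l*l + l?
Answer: -19173195/1144826 ≈ -16.748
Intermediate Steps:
k(l) = l + l² (k(l) = l² + l = l + l²)
-35592/k(47) + 11827/(-12179) = -35592*1/(47*(1 + 47)) + 11827/(-12179) = -35592/(47*48) + 11827*(-1/12179) = -35592/2256 - 11827/12179 = -35592*1/2256 - 11827/12179 = -1483/94 - 11827/12179 = -19173195/1144826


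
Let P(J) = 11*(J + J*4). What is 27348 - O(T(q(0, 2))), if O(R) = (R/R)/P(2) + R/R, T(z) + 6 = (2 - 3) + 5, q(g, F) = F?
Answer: 3008169/110 ≈ 27347.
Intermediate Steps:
P(J) = 55*J (P(J) = 11*(J + 4*J) = 11*(5*J) = 55*J)
T(z) = -2 (T(z) = -6 + ((2 - 3) + 5) = -6 + (-1 + 5) = -6 + 4 = -2)
O(R) = 111/110 (O(R) = (R/R)/((55*2)) + R/R = 1/110 + 1 = 111/110)
27348 - O(T(q(0, 2))) = 27348 - 1*111/110 = 27348 - 111/110 = 3008169/110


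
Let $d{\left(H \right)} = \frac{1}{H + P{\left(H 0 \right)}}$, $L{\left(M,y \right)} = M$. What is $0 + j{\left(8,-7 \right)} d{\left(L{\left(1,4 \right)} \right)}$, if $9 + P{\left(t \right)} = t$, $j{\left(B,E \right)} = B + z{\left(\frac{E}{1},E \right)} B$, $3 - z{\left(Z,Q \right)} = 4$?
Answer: $0$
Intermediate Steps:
$z{\left(Z,Q \right)} = -1$ ($z{\left(Z,Q \right)} = 3 - 4 = -1$)
$j{\left(B,E \right)} = 0$ ($j{\left(B,E \right)} = B - B = 0$)
$P{\left(t \right)} = -9 + t$
$d{\left(H \right)} = \frac{1}{-9 + H}$ ($d{\left(H \right)} = \frac{1}{H + \left(-9 + H 0\right)} = \frac{1}{H + \left(-9 + 0\right)} = \frac{1}{H - 9} = \frac{1}{-9 + H}$)
$0 + j{\left(8,-7 \right)} d{\left(L{\left(1,4 \right)} \right)} = 0 + \frac{0}{-9 + 1} = 0 + \frac{0}{-8} = 0 + 0 \left(- \frac{1}{8}\right) = 0 + 0 = 0$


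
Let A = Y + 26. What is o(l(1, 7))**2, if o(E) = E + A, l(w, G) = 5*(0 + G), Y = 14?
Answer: 5625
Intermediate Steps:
A = 40 (A = 14 + 26 = 40)
l(w, G) = 5*G
o(E) = 40 + E (o(E) = E + 40 = 40 + E)
o(l(1, 7))**2 = (40 + 5*7)**2 = (40 + 35)**2 = 75**2 = 5625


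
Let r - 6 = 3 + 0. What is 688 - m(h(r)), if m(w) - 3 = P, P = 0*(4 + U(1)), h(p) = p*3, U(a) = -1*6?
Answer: 685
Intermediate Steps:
r = 9 (r = 6 + (3 + 0) = 6 + 3 = 9)
U(a) = -6
h(p) = 3*p
P = 0 (P = 0*(4 - 6) = 0*(-2) = 0)
m(w) = 3 (m(w) = 3 + 0 = 3)
688 - m(h(r)) = 688 - 1*3 = 688 - 3 = 685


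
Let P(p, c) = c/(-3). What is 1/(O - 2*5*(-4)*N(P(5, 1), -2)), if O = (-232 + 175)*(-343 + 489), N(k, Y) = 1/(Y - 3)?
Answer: -1/8330 ≈ -0.00012005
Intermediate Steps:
P(p, c) = -c/3 (P(p, c) = c*(-⅓) = -c/3)
N(k, Y) = 1/(-3 + Y)
O = -8322 (O = -57*146 = -8322)
1/(O - 2*5*(-4)*N(P(5, 1), -2)) = 1/(-8322 - 2*5*(-4)/(-3 - 2)) = 1/(-8322 - (-40)/(-5)) = 1/(-8322 - (-40)*(-1)/5) = 1/(-8322 - 2*4) = 1/(-8322 - 8) = 1/(-8330) = -1/8330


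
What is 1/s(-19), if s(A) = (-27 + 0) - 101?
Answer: -1/128 ≈ -0.0078125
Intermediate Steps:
s(A) = -128 (s(A) = -27 - 101 = -128)
1/s(-19) = 1/(-128) = -1/128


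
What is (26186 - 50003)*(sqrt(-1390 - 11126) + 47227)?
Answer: -1124805459 - 47634*I*sqrt(3129) ≈ -1.1248e+9 - 2.6645e+6*I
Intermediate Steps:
(26186 - 50003)*(sqrt(-1390 - 11126) + 47227) = -23817*(sqrt(-12516) + 47227) = -23817*(2*I*sqrt(3129) + 47227) = -23817*(47227 + 2*I*sqrt(3129)) = -1124805459 - 47634*I*sqrt(3129)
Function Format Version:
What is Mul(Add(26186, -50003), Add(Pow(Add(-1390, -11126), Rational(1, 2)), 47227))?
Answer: Add(-1124805459, Mul(-47634, I, Pow(3129, Rational(1, 2)))) ≈ Add(-1.1248e+9, Mul(-2.6645e+6, I))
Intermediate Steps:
Mul(Add(26186, -50003), Add(Pow(Add(-1390, -11126), Rational(1, 2)), 47227)) = Mul(-23817, Add(Pow(-12516, Rational(1, 2)), 47227)) = Mul(-23817, Add(Mul(2, I, Pow(3129, Rational(1, 2))), 47227)) = Mul(-23817, Add(47227, Mul(2, I, Pow(3129, Rational(1, 2))))) = Add(-1124805459, Mul(-47634, I, Pow(3129, Rational(1, 2))))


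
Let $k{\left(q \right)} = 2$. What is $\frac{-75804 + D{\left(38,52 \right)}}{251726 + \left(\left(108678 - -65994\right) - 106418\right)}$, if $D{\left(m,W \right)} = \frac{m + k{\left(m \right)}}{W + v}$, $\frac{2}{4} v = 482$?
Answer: $- \frac{9627103}{40637460} \approx -0.2369$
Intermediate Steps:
$v = 964$ ($v = 2 \cdot 482 = 964$)
$D{\left(m,W \right)} = \frac{2 + m}{964 + W}$ ($D{\left(m,W \right)} = \frac{m + 2}{W + 964} = \frac{2 + m}{964 + W}$)
$\frac{-75804 + D{\left(38,52 \right)}}{251726 + \left(\left(108678 - -65994\right) - 106418\right)} = \frac{-75804 + \frac{2 + 38}{964 + 52}}{251726 + \left(\left(108678 - -65994\right) - 106418\right)} = \frac{-75804 + \frac{1}{1016} \cdot 40}{251726 + \left(\left(108678 + 65994\right) - 106418\right)} = \frac{-75804 + \frac{1}{1016} \cdot 40}{251726 + \left(174672 - 106418\right)} = \frac{-75804 + \frac{5}{127}}{251726 + 68254} = - \frac{9627103}{127 \cdot 319980} = \left(- \frac{9627103}{127}\right) \frac{1}{319980} = - \frac{9627103}{40637460}$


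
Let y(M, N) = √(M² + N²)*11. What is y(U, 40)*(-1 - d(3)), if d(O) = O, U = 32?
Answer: -352*√41 ≈ -2253.9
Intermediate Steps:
y(M, N) = 11*√(M² + N²)
y(U, 40)*(-1 - d(3)) = (11*√(32² + 40²))*(-1 - 1*3) = (11*√(1024 + 1600))*(-1 - 3) = (11*√2624)*(-4) = (11*(8*√41))*(-4) = (88*√41)*(-4) = -352*√41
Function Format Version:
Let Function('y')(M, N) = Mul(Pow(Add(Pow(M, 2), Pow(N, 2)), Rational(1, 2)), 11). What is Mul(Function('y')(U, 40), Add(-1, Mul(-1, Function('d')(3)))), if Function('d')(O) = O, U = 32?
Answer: Mul(-352, Pow(41, Rational(1, 2))) ≈ -2253.9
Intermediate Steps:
Function('y')(M, N) = Mul(11, Pow(Add(Pow(M, 2), Pow(N, 2)), Rational(1, 2)))
Mul(Function('y')(U, 40), Add(-1, Mul(-1, Function('d')(3)))) = Mul(Mul(11, Pow(Add(Pow(32, 2), Pow(40, 2)), Rational(1, 2))), Add(-1, Mul(-1, 3))) = Mul(Mul(11, Pow(Add(1024, 1600), Rational(1, 2))), Add(-1, -3)) = Mul(Mul(11, Pow(2624, Rational(1, 2))), -4) = Mul(Mul(11, Mul(8, Pow(41, Rational(1, 2)))), -4) = Mul(Mul(88, Pow(41, Rational(1, 2))), -4) = Mul(-352, Pow(41, Rational(1, 2)))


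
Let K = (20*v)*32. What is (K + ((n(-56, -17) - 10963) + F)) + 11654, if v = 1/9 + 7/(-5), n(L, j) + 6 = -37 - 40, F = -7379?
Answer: -68363/9 ≈ -7595.9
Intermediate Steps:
n(L, j) = -83 (n(L, j) = -6 + (-37 - 40) = -6 - 77 = -83)
v = -58/45 (v = 1*(⅑) + 7*(-⅕) = ⅑ - 7/5 = -58/45 ≈ -1.2889)
K = -7424/9 (K = (20*(-58/45))*32 = -232/9*32 = -7424/9 ≈ -824.89)
(K + ((n(-56, -17) - 10963) + F)) + 11654 = (-7424/9 + ((-83 - 10963) - 7379)) + 11654 = (-7424/9 + (-11046 - 7379)) + 11654 = (-7424/9 - 18425) + 11654 = -173249/9 + 11654 = -68363/9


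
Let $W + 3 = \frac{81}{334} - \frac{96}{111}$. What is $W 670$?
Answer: $- \frac{14996275}{6179} \approx -2427.0$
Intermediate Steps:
$W = - \frac{44765}{12358}$ ($W = -3 + \left(\frac{81}{334} - \frac{96}{111}\right) = -3 + \left(81 \cdot \frac{1}{334} - \frac{32}{37}\right) = -3 + \left(\frac{81}{334} - \frac{32}{37}\right) = -3 - \frac{7691}{12358} = - \frac{44765}{12358} \approx -3.6223$)
$W 670 = \left(- \frac{44765}{12358}\right) 670 = - \frac{14996275}{6179}$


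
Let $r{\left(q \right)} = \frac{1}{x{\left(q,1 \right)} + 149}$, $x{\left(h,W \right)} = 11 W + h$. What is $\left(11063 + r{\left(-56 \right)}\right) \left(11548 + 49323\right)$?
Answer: $\frac{70035311663}{104} \approx 6.7342 \cdot 10^{8}$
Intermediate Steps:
$x{\left(h,W \right)} = h + 11 W$
$r{\left(q \right)} = \frac{1}{160 + q}$ ($r{\left(q \right)} = \frac{1}{\left(q + 11 \cdot 1\right) + 149} = \frac{1}{\left(q + 11\right) + 149} = \frac{1}{\left(11 + q\right) + 149} = \frac{1}{160 + q}$)
$\left(11063 + r{\left(-56 \right)}\right) \left(11548 + 49323\right) = \left(11063 + \frac{1}{160 - 56}\right) \left(11548 + 49323\right) = \left(11063 + \frac{1}{104}\right) 60871 = \frac{1150553}{104} \cdot 60871 = \frac{70035311663}{104}$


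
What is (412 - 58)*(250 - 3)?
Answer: 87438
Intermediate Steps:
(412 - 58)*(250 - 3) = 354*247 = 87438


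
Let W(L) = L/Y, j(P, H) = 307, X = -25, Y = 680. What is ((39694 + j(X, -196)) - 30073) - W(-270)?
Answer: 675131/68 ≈ 9928.4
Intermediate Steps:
W(L) = L/680
((39694 + j(X, -196)) - 30073) - W(-270) = ((39694 + 307) - 30073) - (-270)/680 = (40001 - 30073) - 1*(-27/68) = 9928 + 27/68 = 675131/68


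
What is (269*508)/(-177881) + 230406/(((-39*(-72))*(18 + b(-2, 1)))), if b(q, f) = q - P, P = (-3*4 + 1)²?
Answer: -13545887561/8741072340 ≈ -1.5497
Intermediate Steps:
P = 121 (P = (-12 + 1)² = (-11)² = 121)
b(q, f) = -121 + q (b(q, f) = q - 1*121 = q - 121 = -121 + q)
(269*508)/(-177881) + 230406/(((-39*(-72))*(18 + b(-2, 1)))) = (269*508)/(-177881) + 230406/(((-39*(-72))*(18 + (-121 - 2)))) = 136652*(-1/177881) + 230406/((2808*(18 - 123))) = -136652/177881 + 230406/((2808*(-105))) = -136652/177881 + 230406/(-294840) = -136652/177881 + 230406*(-1/294840) = -136652/177881 - 38401/49140 = -13545887561/8741072340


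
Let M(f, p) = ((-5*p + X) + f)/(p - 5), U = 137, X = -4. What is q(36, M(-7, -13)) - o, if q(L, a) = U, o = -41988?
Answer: 42125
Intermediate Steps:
M(f, p) = (-4 + f - 5*p)/(-5 + p) (M(f, p) = ((-5*p - 4) + f)/(p - 5) = ((-4 - 5*p) + f)/(-5 + p) = (-4 + f - 5*p)/(-5 + p))
q(L, a) = 137
q(36, M(-7, -13)) - o = 137 - 1*(-41988) = 137 + 41988 = 42125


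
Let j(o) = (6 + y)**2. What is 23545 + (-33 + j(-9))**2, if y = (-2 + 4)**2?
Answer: 28034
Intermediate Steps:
y = 4 (y = 2**2 = 4)
j(o) = 100 (j(o) = (6 + 4)**2 = 10**2 = 100)
23545 + (-33 + j(-9))**2 = 23545 + (-33 + 100)**2 = 23545 + 67**2 = 23545 + 4489 = 28034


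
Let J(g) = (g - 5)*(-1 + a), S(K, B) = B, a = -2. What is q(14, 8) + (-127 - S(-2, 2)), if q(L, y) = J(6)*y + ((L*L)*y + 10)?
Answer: 1425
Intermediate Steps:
J(g) = 15 - 3*g (J(g) = (g - 5)*(-1 - 2) = (-5 + g)*(-3) = 15 - 3*g)
q(L, y) = 10 - 3*y + y*L**2 (q(L, y) = (15 - 3*6)*y + ((L*L)*y + 10) = (15 - 18)*y + (L**2*y + 10) = -3*y + (y*L**2 + 10) = -3*y + (10 + y*L**2) = 10 - 3*y + y*L**2)
q(14, 8) + (-127 - S(-2, 2)) = (10 - 3*8 + 8*14**2) + (-127 - 1*2) = (10 - 24 + 8*196) + (-127 - 2) = (10 - 24 + 1568) - 129 = 1554 - 129 = 1425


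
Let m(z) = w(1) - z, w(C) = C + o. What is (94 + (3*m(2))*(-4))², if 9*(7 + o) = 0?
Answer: 36100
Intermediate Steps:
o = -7 (o = -7 + (⅑)*0 = -7 + 0 = -7)
w(C) = -7 + C (w(C) = C - 7 = -7 + C)
m(z) = -6 - z (m(z) = (-7 + 1) - z = -6 - z)
(94 + (3*m(2))*(-4))² = (94 + (3*(-6 - 1*2))*(-4))² = (94 + (3*(-6 - 2))*(-4))² = (94 + (3*(-8))*(-4))² = (94 - 24*(-4))² = (94 + 96)² = 190² = 36100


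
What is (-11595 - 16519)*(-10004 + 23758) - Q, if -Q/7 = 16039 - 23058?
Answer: -386729089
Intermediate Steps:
Q = 49133 (Q = -7*(16039 - 23058) = -7*(-7019) = 49133)
(-11595 - 16519)*(-10004 + 23758) - Q = (-11595 - 16519)*(-10004 + 23758) - 1*49133 = -28114*13754 - 49133 = -386679956 - 49133 = -386729089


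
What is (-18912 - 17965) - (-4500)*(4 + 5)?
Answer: 3623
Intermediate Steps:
(-18912 - 17965) - (-4500)*(4 + 5) = -36877 - (-4500)*9 = -36877 - 1500*(-27) = -36877 + 40500 = 3623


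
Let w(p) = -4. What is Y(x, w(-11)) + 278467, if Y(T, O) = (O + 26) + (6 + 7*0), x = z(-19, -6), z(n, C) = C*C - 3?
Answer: 278495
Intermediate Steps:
z(n, C) = -3 + C**2 (z(n, C) = C**2 - 3 = -3 + C**2)
x = 33 (x = -3 + (-6)**2 = -3 + 36 = 33)
Y(T, O) = 32 + O (Y(T, O) = (26 + O) + (6 + 0) = (26 + O) + 6 = 32 + O)
Y(x, w(-11)) + 278467 = (32 - 4) + 278467 = 28 + 278467 = 278495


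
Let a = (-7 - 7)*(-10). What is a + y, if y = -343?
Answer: -203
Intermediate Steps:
a = 140 (a = -14*(-10) = 140)
a + y = 140 - 343 = -203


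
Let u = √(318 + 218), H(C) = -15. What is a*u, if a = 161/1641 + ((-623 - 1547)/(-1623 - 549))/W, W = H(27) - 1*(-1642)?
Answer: 31806103*√134/161084389 ≈ 2.2856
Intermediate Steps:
u = 2*√134 (u = √536 = 2*√134 ≈ 23.152)
W = 1627 (W = -15 - 1*(-1642) = -15 + 1642 = 1627)
a = 31806103/322168778 (a = 161/1641 + ((-623 - 1547)/(-1623 - 549))/1627 = 161*(1/1641) - 2170/(-2172)*(1/1627) = 161/1641 - 2170*(-1/2172)*(1/1627) = 161/1641 + (1085/1086)*(1/1627) = 161/1641 + 1085/1766922 = 31806103/322168778 ≈ 0.098725)
a*u = 31806103*(2*√134)/322168778 = 31806103*√134/161084389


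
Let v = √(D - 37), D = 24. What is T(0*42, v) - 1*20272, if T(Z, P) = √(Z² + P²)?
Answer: -20272 + I*√13 ≈ -20272.0 + 3.6056*I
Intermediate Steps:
v = I*√13 (v = √(24 - 37) = √(-13) = I*√13 ≈ 3.6056*I)
T(Z, P) = √(P² + Z²)
T(0*42, v) - 1*20272 = √((I*√13)² + (0*42)²) - 1*20272 = √(-13 + 0²) - 20272 = √(-13 + 0) - 20272 = √(-13) - 20272 = I*√13 - 20272 = -20272 + I*√13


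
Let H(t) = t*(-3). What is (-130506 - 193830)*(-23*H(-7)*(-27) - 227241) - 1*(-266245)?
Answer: 69473037445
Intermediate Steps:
H(t) = -3*t
(-130506 - 193830)*(-23*H(-7)*(-27) - 227241) - 1*(-266245) = (-130506 - 193830)*(-(-69)*(-7)*(-27) - 227241) - 1*(-266245) = -324336*(-23*21*(-27) - 227241) + 266245 = -324336*(-483*(-27) - 227241) + 266245 = -324336*(13041 - 227241) + 266245 = -324336*(-214200) + 266245 = 69472771200 + 266245 = 69473037445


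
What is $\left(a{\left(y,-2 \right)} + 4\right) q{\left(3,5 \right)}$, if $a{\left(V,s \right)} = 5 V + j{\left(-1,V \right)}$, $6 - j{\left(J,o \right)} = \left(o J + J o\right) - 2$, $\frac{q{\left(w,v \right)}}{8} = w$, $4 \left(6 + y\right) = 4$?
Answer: $-552$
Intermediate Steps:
$y = -5$ ($y = -6 + \frac{1}{4} \cdot 4 = -6 + 1 = -5$)
$q{\left(w,v \right)} = 8 w$
$j{\left(J,o \right)} = 8 - 2 J o$ ($j{\left(J,o \right)} = 6 - \left(\left(o J + J o\right) - 2\right) = 6 - \left(\left(J o + J o\right) - 2\right) = 6 - \left(2 J o - 2\right) = 6 - \left(-2 + 2 J o\right) = 8 - 2 J o$)
$a{\left(V,s \right)} = 8 + 7 V$ ($a{\left(V,s \right)} = 5 V + \left(8 - - 2 V\right) = 5 V + \left(8 + 2 V\right) = 8 + 7 V$)
$\left(a{\left(y,-2 \right)} + 4\right) q{\left(3,5 \right)} = \left(\left(8 + 7 \left(-5\right)\right) + 4\right) 8 \cdot 3 = \left(\left(8 - 35\right) + 4\right) 24 = \left(-27 + 4\right) 24 = \left(-23\right) 24 = -552$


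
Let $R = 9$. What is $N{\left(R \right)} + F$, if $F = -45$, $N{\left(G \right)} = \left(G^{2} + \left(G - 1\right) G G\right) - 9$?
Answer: $675$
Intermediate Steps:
$N{\left(G \right)} = -9 + G^{2} + G^{2} \left(-1 + G\right)$ ($N{\left(G \right)} = \left(G^{2} + \left(-1 + G\right) G G\right) - 9 = \left(G^{2} + G \left(-1 + G\right) G\right) - 9 = \left(G^{2} + G^{2} \left(-1 + G\right)\right) - 9 = -9 + G^{2} + G^{2} \left(-1 + G\right)$)
$N{\left(R \right)} + F = \left(-9 + 9^{3}\right) - 45 = \left(-9 + 729\right) - 45 = 720 - 45 = 675$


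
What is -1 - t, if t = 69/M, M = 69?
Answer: -2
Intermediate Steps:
t = 1 (t = 69/69 = 69*(1/69) = 1)
-1 - t = -1 - 1*1 = -1 - 1 = -2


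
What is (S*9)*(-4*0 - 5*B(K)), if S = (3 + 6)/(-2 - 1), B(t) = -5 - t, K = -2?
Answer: -405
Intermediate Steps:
S = -3 (S = 9/(-3) = 9*(-1/3) = -3)
(S*9)*(-4*0 - 5*B(K)) = (-3*9)*(-4*0 - 5*(-5 - 1*(-2))) = -27*(0 - 5*(-5 + 2)) = -27*(0 - 5*(-3)) = -27*(0 + 15) = -27*15 = -405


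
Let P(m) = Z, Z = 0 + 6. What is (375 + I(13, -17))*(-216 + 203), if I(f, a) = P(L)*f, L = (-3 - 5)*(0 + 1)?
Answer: -5889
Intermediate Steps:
L = -8 (L = -8*1 = -8)
Z = 6
P(m) = 6
I(f, a) = 6*f
(375 + I(13, -17))*(-216 + 203) = (375 + 6*13)*(-216 + 203) = (375 + 78)*(-13) = 453*(-13) = -5889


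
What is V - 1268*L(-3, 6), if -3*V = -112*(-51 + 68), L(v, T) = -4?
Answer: 17120/3 ≈ 5706.7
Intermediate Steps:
V = 1904/3 (V = -(-112)*(-51 + 68)/3 = -(-112)*17/3 = -⅓*(-1904) = 1904/3 ≈ 634.67)
V - 1268*L(-3, 6) = 1904/3 - 1268*(-4) = 1904/3 - 1*(-5072) = 1904/3 + 5072 = 17120/3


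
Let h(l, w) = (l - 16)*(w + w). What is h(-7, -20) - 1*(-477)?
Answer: 1397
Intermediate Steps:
h(l, w) = 2*w*(-16 + l) (h(l, w) = (-16 + l)*(2*w) = 2*w*(-16 + l))
h(-7, -20) - 1*(-477) = 2*(-20)*(-16 - 7) - 1*(-477) = 2*(-20)*(-23) + 477 = 920 + 477 = 1397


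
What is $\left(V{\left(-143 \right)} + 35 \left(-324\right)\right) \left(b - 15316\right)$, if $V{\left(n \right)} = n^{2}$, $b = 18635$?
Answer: $30232771$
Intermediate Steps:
$\left(V{\left(-143 \right)} + 35 \left(-324\right)\right) \left(b - 15316\right) = \left(\left(-143\right)^{2} + 35 \left(-324\right)\right) \left(18635 - 15316\right) = \left(20449 - 11340\right) 3319 = 9109 \cdot 3319 = 30232771$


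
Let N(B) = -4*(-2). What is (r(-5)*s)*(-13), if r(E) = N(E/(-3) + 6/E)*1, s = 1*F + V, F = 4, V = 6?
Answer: -1040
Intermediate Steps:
s = 10 (s = 1*4 + 6 = 4 + 6 = 10)
N(B) = 8
r(E) = 8 (r(E) = 8*1 = 8)
(r(-5)*s)*(-13) = (8*10)*(-13) = 80*(-13) = -1040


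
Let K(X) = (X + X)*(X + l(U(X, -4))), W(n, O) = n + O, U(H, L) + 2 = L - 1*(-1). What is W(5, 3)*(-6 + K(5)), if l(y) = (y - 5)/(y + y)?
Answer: 432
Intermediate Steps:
U(H, L) = -1 + L (U(H, L) = -2 + (L - 1*(-1)) = -2 + (L + 1) = -2 + (1 + L) = -1 + L)
l(y) = (-5 + y)/(2*y) (l(y) = (-5 + y)/((2*y)) = (-5 + y)*(1/(2*y)) = (-5 + y)/(2*y))
W(n, O) = O + n
K(X) = 2*X*(1 + X) (K(X) = (X + X)*(X + (-5 + (-1 - 4))/(2*(-1 - 4))) = (2*X)*(X + (½)*(-5 - 5)/(-5)) = (2*X)*(X + (½)*(-⅕)*(-10)) = (2*X)*(X + 1) = (2*X)*(1 + X) = 2*X*(1 + X))
W(5, 3)*(-6 + K(5)) = (3 + 5)*(-6 + 2*5*(1 + 5)) = 8*(-6 + 2*5*6) = 8*(-6 + 60) = 8*54 = 432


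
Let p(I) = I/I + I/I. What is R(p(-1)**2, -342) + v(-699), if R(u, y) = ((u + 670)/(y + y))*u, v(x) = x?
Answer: -120203/171 ≈ -702.94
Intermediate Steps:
p(I) = 2 (p(I) = 1 + 1 = 2)
R(u, y) = u*(670 + u)/(2*y) (R(u, y) = ((670 + u)/((2*y)))*u = ((670 + u)*(1/(2*y)))*u = ((670 + u)/(2*y))*u = u*(670 + u)/(2*y))
R(p(-1)**2, -342) + v(-699) = (1/2)*2**2*(670 + 2**2)/(-342) - 699 = (1/2)*4*(-1/342)*(670 + 4) - 699 = (1/2)*4*(-1/342)*674 - 699 = -674/171 - 699 = -120203/171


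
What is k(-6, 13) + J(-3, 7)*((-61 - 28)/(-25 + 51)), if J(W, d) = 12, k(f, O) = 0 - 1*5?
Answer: -599/13 ≈ -46.077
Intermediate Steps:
k(f, O) = -5 (k(f, O) = 0 - 5 = -5)
k(-6, 13) + J(-3, 7)*((-61 - 28)/(-25 + 51)) = -5 + 12*((-61 - 28)/(-25 + 51)) = -5 + 12*(-89/26) = -5 - 534/13 = -599/13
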